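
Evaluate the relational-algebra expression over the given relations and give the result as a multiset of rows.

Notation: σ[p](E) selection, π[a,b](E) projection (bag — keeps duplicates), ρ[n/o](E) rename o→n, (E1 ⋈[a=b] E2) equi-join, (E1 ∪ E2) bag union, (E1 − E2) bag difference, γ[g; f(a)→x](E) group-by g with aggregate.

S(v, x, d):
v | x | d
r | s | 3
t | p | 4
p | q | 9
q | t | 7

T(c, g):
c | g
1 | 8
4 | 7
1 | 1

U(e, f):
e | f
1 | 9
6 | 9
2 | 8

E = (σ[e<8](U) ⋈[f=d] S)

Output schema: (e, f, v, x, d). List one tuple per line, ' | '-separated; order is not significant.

Subexpression sizes:
  U → 3
  σ[e<8](U) → 3
  S → 4
  (σ[e<8](U) ⋈[f=d] S) → 2

== RESULT ==
e | f | v | x | d
1 | 9 | p | q | 9
6 | 9 | p | q | 9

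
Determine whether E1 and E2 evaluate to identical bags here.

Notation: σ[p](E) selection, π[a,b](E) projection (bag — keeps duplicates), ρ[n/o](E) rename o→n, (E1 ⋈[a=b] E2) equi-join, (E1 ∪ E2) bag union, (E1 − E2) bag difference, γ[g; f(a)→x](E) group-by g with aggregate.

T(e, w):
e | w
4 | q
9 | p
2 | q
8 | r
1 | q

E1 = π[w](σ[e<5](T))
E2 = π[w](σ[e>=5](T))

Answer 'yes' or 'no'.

E1 row counts bottom-up:
  T → 5
  σ[e<5](T) → 3
  π[w](σ[e<5](T)) → 3
E2 row counts bottom-up:
  T → 5
  σ[e>=5](T) → 2
  π[w](σ[e>=5](T)) → 2

E1 result:
w
q
q
q
E2 result:
w
p
r
Witness: ('p',) appears 0× in E1 but 1× in E2.

no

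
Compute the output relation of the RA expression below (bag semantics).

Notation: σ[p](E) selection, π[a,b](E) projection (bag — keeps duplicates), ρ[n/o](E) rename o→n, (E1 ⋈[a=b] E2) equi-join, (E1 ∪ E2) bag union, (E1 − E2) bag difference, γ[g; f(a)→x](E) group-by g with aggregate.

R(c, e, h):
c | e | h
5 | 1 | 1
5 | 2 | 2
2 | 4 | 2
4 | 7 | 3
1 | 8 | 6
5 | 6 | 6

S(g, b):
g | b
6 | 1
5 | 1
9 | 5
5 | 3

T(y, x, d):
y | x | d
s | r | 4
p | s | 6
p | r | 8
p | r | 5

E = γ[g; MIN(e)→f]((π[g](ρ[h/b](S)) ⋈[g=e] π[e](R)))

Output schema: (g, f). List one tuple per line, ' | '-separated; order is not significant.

Stepwise |·|:
  S → 4
  ρ[h/b](S) → 4
  π[g](ρ[h/b](S)) → 4
  R → 6
  π[e](R) → 6
  (π[g](ρ[h/b](S)) ⋈[g=e] π[e](R)) → 1
  γ[g; MIN(e)→f]((π[g](ρ[h/b](S)) ⋈[g=e] π[e](R))) → 1

== RESULT ==
g | f
6 | 6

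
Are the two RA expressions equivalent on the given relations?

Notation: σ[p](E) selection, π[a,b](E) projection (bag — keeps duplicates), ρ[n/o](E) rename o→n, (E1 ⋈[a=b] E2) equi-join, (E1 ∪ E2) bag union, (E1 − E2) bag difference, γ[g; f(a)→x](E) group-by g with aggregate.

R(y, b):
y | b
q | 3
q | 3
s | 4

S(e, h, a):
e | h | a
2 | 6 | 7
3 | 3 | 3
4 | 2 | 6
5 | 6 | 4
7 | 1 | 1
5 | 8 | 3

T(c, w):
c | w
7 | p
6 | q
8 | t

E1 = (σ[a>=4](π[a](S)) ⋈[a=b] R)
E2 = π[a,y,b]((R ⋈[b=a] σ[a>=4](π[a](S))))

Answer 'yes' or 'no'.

E1 subexpression sizes:
  S → 6
  π[a](S) → 6
  σ[a>=4](π[a](S)) → 3
  R → 3
  (σ[a>=4](π[a](S)) ⋈[a=b] R) → 1
E2 subexpression sizes:
  R → 3
  S → 6
  π[a](S) → 6
  σ[a>=4](π[a](S)) → 3
  (R ⋈[b=a] σ[a>=4](π[a](S))) → 1
  π[a,y,b]((R ⋈[b=a] σ[a>=4](π[a](S)))) → 1

E1 and E2 produce the same multiset:
a | y | b
4 | s | 4

yes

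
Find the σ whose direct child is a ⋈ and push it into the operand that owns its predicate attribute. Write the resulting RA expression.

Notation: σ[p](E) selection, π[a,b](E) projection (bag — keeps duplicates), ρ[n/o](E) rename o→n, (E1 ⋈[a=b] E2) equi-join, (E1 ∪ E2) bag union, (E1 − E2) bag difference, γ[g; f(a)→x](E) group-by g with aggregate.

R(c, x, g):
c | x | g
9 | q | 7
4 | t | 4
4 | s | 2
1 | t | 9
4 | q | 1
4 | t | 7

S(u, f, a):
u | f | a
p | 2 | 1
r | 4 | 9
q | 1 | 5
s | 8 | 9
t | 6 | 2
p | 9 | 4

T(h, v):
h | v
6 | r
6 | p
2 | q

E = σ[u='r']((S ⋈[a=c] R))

σ filters on u, owned by the left side.
E' = (σ[u='r'](S) ⋈[a=c] R)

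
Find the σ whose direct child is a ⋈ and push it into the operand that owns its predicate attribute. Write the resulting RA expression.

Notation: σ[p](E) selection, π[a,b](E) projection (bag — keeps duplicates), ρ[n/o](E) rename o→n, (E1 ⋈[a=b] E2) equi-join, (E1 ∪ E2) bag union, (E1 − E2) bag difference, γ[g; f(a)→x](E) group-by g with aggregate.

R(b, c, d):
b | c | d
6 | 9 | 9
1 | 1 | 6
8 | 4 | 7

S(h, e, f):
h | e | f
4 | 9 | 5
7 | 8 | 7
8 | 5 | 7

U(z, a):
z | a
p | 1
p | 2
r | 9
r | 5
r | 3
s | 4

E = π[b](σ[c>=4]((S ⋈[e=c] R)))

σ filters on c, owned by the right side.
E' = π[b]((S ⋈[e=c] σ[c>=4](R)))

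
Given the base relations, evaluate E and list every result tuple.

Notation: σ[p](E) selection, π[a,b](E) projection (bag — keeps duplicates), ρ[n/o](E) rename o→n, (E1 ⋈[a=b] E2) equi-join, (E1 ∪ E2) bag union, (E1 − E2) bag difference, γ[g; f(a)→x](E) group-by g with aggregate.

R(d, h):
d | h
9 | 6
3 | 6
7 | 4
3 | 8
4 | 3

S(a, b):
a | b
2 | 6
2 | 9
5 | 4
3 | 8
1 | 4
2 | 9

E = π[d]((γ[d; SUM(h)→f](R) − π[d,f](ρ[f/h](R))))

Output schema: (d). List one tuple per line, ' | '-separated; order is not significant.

Row counts bottom-up:
  R → 5
  γ[d; SUM(h)→f](R) → 4
  R → 5
  ρ[f/h](R) → 5
  π[d,f](ρ[f/h](R)) → 5
  (γ[d; SUM(h)→f](R) − π[d,f](ρ[f/h](R))) → 1
  π[d]((γ[d; SUM(h)→f](R) − π[d,f](ρ[f/h](R)))) → 1

== RESULT ==
d
3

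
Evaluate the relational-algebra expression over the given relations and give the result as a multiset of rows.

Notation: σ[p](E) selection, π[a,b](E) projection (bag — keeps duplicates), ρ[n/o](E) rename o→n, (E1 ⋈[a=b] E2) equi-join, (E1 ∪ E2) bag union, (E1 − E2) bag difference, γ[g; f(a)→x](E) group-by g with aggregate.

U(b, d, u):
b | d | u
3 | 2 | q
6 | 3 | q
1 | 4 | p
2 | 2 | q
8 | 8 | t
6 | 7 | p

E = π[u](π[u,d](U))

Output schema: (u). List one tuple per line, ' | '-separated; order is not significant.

Subexpression sizes:
  U → 6
  π[u,d](U) → 6
  π[u](π[u,d](U)) → 6

== RESULT ==
u
p
p
q
q
q
t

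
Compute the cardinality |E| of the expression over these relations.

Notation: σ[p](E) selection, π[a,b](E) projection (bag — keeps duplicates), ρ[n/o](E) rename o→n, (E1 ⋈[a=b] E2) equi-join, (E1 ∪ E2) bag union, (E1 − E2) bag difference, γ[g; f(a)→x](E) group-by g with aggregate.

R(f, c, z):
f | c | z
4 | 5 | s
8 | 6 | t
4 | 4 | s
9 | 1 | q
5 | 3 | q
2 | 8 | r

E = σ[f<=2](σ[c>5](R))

Row counts bottom-up:
  R → 6
  σ[c>5](R) → 2
  σ[f<=2](σ[c>5](R)) → 1

|E| = 1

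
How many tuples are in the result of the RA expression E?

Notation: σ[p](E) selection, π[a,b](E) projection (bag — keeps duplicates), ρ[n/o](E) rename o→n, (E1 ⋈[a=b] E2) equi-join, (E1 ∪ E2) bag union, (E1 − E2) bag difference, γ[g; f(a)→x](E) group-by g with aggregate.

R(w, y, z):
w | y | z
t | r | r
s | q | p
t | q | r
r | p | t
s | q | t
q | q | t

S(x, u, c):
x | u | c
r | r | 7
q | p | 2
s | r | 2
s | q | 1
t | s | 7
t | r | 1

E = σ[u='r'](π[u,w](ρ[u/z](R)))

Subexpression sizes:
  R → 6
  ρ[u/z](R) → 6
  π[u,w](ρ[u/z](R)) → 6
  σ[u='r'](π[u,w](ρ[u/z](R))) → 2

|E| = 2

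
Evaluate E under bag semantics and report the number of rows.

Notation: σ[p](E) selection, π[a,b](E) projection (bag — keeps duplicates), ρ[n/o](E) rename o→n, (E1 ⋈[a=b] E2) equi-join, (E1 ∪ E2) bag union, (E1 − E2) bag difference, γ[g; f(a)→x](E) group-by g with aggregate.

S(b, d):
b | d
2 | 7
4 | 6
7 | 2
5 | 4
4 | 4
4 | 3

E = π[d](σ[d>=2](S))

Stepwise |·|:
  S → 6
  σ[d>=2](S) → 6
  π[d](σ[d>=2](S)) → 6

|E| = 6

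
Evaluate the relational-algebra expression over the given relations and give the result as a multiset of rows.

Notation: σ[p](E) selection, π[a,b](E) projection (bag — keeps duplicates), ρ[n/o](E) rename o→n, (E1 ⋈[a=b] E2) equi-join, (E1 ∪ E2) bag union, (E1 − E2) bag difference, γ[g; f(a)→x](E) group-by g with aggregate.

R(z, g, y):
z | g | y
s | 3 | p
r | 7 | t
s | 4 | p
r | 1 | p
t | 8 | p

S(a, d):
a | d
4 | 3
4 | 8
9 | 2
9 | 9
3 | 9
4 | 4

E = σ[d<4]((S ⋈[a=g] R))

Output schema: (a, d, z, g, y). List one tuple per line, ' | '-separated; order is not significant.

Per-node cardinality:
  S → 6
  R → 5
  (S ⋈[a=g] R) → 4
  σ[d<4]((S ⋈[a=g] R)) → 1

== RESULT ==
a | d | z | g | y
4 | 3 | s | 4 | p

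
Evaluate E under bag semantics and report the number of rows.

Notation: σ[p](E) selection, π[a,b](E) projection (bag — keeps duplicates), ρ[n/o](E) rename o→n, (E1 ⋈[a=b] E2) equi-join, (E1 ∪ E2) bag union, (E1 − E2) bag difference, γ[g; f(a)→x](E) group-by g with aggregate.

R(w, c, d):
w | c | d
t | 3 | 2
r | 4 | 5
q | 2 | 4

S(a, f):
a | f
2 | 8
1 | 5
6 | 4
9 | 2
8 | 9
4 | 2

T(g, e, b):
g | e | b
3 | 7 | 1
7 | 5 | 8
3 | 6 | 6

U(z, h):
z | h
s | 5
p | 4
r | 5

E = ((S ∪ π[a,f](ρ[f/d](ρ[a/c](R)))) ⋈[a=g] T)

Subexpression sizes:
  S → 6
  R → 3
  ρ[a/c](R) → 3
  ρ[f/d](ρ[a/c](R)) → 3
  π[a,f](ρ[f/d](ρ[a/c](R))) → 3
  (S ∪ π[a,f](ρ[f/d](ρ[a/c](R)))) → 9
  T → 3
  ((S ∪ π[a,f](ρ[f/d](ρ[a/c](R)))) ⋈[a=g] T) → 2

|E| = 2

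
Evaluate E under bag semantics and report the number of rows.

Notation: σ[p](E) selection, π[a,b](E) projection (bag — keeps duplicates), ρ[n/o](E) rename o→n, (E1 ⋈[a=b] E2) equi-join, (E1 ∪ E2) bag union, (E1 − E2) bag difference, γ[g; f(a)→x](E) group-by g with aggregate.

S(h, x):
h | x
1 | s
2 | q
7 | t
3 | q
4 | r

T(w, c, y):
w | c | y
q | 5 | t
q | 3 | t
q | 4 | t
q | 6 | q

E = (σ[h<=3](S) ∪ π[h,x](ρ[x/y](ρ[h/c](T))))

Subexpression sizes:
  S → 5
  σ[h<=3](S) → 3
  T → 4
  ρ[h/c](T) → 4
  ρ[x/y](ρ[h/c](T)) → 4
  π[h,x](ρ[x/y](ρ[h/c](T))) → 4
  (σ[h<=3](S) ∪ π[h,x](ρ[x/y](ρ[h/c](T)))) → 7

|E| = 7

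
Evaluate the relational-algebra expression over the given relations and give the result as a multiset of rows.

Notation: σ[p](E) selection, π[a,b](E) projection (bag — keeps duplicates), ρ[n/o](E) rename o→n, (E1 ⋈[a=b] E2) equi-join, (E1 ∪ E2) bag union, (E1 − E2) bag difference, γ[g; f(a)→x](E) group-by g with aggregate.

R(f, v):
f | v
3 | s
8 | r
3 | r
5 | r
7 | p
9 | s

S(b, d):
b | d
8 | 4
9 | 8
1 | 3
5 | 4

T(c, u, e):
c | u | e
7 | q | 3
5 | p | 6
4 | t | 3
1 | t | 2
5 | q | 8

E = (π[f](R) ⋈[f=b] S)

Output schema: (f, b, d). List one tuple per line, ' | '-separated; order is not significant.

Row counts bottom-up:
  R → 6
  π[f](R) → 6
  S → 4
  (π[f](R) ⋈[f=b] S) → 3

== RESULT ==
f | b | d
5 | 5 | 4
8 | 8 | 4
9 | 9 | 8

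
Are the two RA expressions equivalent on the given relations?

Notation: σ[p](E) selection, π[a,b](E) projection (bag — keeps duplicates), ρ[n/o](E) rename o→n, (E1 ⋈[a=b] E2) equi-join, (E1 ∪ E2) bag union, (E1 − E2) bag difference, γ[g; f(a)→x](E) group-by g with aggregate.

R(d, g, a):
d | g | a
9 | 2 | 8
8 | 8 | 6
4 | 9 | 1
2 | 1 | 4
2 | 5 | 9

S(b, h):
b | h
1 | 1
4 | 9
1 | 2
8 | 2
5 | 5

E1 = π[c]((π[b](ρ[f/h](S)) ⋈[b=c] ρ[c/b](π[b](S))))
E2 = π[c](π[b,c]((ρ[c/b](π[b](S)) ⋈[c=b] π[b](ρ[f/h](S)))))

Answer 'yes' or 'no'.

E1 subexpression sizes:
  S → 5
  ρ[f/h](S) → 5
  π[b](ρ[f/h](S)) → 5
  S → 5
  π[b](S) → 5
  ρ[c/b](π[b](S)) → 5
  (π[b](ρ[f/h](S)) ⋈[b=c] ρ[c/b](π[b](S))) → 7
  π[c]((π[b](ρ[f/h](S)) ⋈[b=c] ρ[c/b](π[b](S)))) → 7
E2 subexpression sizes:
  S → 5
  π[b](S) → 5
  ρ[c/b](π[b](S)) → 5
  S → 5
  ρ[f/h](S) → 5
  π[b](ρ[f/h](S)) → 5
  (ρ[c/b](π[b](S)) ⋈[c=b] π[b](ρ[f/h](S))) → 7
  π[b,c]((ρ[c/b](π[b](S)) ⋈[c=b] π[b](ρ[f/h](S)))) → 7
  π[c](π[b,c]((ρ[c/b](π[b](S)) ⋈[c=b] π[b](ρ[f/h](S))))) → 7

E1 and E2 produce the same multiset:
c
1
1
1
1
4
5
8

yes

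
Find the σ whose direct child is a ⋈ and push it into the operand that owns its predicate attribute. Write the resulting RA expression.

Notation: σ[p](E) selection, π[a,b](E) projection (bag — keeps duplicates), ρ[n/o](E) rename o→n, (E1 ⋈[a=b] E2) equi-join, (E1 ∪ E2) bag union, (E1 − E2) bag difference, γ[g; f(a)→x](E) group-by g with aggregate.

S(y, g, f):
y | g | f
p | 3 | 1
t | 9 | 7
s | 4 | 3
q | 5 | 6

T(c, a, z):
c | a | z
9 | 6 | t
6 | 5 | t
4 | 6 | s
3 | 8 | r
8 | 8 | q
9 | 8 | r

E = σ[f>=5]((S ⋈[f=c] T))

σ filters on f, owned by the left side.
E' = (σ[f>=5](S) ⋈[f=c] T)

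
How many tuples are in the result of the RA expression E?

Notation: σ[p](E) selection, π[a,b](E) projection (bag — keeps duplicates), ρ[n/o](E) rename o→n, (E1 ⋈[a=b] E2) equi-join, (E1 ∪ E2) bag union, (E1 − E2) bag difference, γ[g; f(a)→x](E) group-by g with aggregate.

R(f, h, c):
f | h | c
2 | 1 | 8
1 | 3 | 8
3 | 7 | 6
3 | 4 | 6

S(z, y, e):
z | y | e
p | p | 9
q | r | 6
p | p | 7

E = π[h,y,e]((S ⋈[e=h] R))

Stepwise |·|:
  S → 3
  R → 4
  (S ⋈[e=h] R) → 1
  π[h,y,e]((S ⋈[e=h] R)) → 1

|E| = 1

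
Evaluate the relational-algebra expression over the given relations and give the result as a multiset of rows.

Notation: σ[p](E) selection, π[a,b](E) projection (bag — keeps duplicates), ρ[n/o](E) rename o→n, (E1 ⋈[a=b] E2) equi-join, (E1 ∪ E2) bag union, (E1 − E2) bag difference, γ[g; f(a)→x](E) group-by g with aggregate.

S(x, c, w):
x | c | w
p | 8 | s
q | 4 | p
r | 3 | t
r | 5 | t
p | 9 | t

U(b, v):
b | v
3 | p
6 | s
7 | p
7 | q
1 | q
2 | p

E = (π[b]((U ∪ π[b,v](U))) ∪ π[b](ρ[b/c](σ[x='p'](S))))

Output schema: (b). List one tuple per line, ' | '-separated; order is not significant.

Stepwise |·|:
  U → 6
  U → 6
  π[b,v](U) → 6
  (U ∪ π[b,v](U)) → 12
  π[b]((U ∪ π[b,v](U))) → 12
  S → 5
  σ[x='p'](S) → 2
  ρ[b/c](σ[x='p'](S)) → 2
  π[b](ρ[b/c](σ[x='p'](S))) → 2
  (π[b]((U ∪ π[b,v](U))) ∪ π[b](ρ[b/c](σ[x='p'](S)))) → 14

== RESULT ==
b
1
1
2
2
3
3
6
6
7
7
7
7
8
9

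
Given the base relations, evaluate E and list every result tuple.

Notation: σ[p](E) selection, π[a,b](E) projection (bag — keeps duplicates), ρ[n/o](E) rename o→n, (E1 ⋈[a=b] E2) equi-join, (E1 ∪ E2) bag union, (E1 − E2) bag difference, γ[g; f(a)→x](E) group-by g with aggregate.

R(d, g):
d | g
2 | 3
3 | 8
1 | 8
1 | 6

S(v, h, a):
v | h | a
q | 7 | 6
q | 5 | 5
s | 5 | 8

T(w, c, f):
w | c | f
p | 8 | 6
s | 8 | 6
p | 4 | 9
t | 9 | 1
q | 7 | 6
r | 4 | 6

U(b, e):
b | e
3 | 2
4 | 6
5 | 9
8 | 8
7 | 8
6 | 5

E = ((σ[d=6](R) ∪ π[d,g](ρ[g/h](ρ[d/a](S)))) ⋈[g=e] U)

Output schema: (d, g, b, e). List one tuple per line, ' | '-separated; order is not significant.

Stepwise |·|:
  R → 4
  σ[d=6](R) → 0
  S → 3
  ρ[d/a](S) → 3
  ρ[g/h](ρ[d/a](S)) → 3
  π[d,g](ρ[g/h](ρ[d/a](S))) → 3
  (σ[d=6](R) ∪ π[d,g](ρ[g/h](ρ[d/a](S)))) → 3
  U → 6
  ((σ[d=6](R) ∪ π[d,g](ρ[g/h](ρ[d/a](S)))) ⋈[g=e] U) → 2

== RESULT ==
d | g | b | e
5 | 5 | 6 | 5
8 | 5 | 6 | 5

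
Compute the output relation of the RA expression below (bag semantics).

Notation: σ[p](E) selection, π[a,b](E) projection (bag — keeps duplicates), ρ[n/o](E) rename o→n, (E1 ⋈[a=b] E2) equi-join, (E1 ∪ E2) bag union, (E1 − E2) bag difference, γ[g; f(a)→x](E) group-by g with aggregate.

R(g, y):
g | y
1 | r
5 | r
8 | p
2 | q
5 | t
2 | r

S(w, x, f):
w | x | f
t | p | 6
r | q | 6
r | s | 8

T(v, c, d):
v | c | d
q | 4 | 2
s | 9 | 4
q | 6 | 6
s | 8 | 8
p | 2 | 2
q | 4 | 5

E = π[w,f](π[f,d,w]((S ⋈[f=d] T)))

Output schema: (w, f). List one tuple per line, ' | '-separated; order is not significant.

Per-node cardinality:
  S → 3
  T → 6
  (S ⋈[f=d] T) → 3
  π[f,d,w]((S ⋈[f=d] T)) → 3
  π[w,f](π[f,d,w]((S ⋈[f=d] T))) → 3

== RESULT ==
w | f
r | 6
r | 8
t | 6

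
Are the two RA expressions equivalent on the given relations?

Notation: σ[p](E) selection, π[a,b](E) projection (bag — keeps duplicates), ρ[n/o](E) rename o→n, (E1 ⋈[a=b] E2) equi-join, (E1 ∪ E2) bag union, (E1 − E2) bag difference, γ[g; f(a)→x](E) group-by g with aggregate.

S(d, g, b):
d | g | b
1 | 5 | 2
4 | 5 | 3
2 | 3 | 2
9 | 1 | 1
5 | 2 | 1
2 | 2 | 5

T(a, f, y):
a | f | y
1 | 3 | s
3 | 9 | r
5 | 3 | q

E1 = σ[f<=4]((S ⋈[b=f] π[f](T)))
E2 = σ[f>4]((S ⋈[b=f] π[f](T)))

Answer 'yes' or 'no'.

E1 per-node cardinality:
  S → 6
  T → 3
  π[f](T) → 3
  (S ⋈[b=f] π[f](T)) → 2
  σ[f<=4]((S ⋈[b=f] π[f](T))) → 2
E2 per-node cardinality:
  S → 6
  T → 3
  π[f](T) → 3
  (S ⋈[b=f] π[f](T)) → 2
  σ[f>4]((S ⋈[b=f] π[f](T))) → 0

E1 result:
d | g | b | f
4 | 5 | 3 | 3
4 | 5 | 3 | 3
E2 result:
d | g | b | f
(0 rows)
Witness: (4, 5, 3, 3) appears 2× in E1 but 0× in E2.

no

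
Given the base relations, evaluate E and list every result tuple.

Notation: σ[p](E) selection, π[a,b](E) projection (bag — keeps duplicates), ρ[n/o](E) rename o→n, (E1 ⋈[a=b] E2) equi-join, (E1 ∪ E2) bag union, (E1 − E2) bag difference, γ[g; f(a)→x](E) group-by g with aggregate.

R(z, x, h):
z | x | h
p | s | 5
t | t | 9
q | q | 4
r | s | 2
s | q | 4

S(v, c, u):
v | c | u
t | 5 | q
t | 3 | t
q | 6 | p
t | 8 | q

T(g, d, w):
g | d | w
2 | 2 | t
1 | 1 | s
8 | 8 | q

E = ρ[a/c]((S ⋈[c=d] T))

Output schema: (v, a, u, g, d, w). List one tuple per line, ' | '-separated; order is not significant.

Per-node cardinality:
  S → 4
  T → 3
  (S ⋈[c=d] T) → 1
  ρ[a/c]((S ⋈[c=d] T)) → 1

== RESULT ==
v | a | u | g | d | w
t | 8 | q | 8 | 8 | q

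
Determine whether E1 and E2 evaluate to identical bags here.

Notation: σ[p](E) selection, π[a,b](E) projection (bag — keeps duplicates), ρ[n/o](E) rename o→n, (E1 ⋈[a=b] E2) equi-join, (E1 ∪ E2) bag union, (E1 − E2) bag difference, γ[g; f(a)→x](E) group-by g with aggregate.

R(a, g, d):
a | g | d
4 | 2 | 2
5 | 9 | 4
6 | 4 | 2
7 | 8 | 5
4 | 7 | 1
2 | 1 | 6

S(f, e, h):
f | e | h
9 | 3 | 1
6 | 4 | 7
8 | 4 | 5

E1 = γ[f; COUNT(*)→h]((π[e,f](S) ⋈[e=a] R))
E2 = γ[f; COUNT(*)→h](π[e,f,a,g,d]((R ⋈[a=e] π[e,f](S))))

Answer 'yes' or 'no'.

E1 stepwise |·|:
  S → 3
  π[e,f](S) → 3
  R → 6
  (π[e,f](S) ⋈[e=a] R) → 4
  γ[f; COUNT(*)→h]((π[e,f](S) ⋈[e=a] R)) → 2
E2 stepwise |·|:
  R → 6
  S → 3
  π[e,f](S) → 3
  (R ⋈[a=e] π[e,f](S)) → 4
  π[e,f,a,g,d]((R ⋈[a=e] π[e,f](S))) → 4
  γ[f; COUNT(*)→h](π[e,f,a,g,d]((R ⋈[a=e] π[e,f](S)))) → 2

E1 and E2 produce the same multiset:
f | h
6 | 2
8 | 2

yes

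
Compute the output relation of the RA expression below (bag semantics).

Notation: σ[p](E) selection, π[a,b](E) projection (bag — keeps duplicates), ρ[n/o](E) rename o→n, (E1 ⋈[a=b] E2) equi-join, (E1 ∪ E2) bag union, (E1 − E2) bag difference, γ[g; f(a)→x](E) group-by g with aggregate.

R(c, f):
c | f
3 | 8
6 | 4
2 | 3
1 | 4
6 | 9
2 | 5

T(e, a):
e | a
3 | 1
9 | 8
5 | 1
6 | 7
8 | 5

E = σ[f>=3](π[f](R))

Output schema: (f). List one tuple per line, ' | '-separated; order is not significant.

Stepwise |·|:
  R → 6
  π[f](R) → 6
  σ[f>=3](π[f](R)) → 6

== RESULT ==
f
3
4
4
5
8
9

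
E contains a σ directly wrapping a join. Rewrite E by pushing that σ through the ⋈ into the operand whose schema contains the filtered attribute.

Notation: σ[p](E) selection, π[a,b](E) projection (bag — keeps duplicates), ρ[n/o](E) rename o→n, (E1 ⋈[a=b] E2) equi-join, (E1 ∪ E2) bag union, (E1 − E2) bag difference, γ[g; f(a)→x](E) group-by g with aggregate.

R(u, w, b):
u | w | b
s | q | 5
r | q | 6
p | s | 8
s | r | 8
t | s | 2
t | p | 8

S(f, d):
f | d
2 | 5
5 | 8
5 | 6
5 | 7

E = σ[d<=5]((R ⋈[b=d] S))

σ filters on d, owned by the right side.
E' = (R ⋈[b=d] σ[d<=5](S))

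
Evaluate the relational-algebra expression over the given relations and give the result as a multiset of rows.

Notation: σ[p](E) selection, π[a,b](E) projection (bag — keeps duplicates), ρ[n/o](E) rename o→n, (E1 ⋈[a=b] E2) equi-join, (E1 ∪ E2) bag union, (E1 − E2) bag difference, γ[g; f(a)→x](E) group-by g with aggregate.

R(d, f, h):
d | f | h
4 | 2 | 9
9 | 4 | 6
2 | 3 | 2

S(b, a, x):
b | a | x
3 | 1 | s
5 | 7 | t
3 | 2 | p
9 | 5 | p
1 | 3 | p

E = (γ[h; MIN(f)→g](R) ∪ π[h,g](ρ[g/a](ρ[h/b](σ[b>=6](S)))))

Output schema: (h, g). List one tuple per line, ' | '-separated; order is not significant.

Subexpression sizes:
  R → 3
  γ[h; MIN(f)→g](R) → 3
  S → 5
  σ[b>=6](S) → 1
  ρ[h/b](σ[b>=6](S)) → 1
  ρ[g/a](ρ[h/b](σ[b>=6](S))) → 1
  π[h,g](ρ[g/a](ρ[h/b](σ[b>=6](S)))) → 1
  (γ[h; MIN(f)→g](R) ∪ π[h,g](ρ[g/a](ρ[h/b](σ[b>=6](S))))) → 4

== RESULT ==
h | g
2 | 3
6 | 4
9 | 2
9 | 5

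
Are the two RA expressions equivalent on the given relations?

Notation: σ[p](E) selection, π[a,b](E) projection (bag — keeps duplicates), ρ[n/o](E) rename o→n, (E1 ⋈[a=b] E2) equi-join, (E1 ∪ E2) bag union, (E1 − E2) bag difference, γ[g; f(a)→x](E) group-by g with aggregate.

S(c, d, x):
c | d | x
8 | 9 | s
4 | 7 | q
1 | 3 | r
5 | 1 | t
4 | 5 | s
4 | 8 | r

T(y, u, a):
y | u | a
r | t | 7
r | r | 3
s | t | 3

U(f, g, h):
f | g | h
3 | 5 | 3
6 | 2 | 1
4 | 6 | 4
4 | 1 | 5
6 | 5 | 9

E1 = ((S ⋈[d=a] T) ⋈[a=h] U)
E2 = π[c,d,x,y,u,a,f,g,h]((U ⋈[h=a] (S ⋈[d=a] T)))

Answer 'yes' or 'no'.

E1 subexpression sizes:
  S → 6
  T → 3
  (S ⋈[d=a] T) → 3
  U → 5
  ((S ⋈[d=a] T) ⋈[a=h] U) → 2
E2 subexpression sizes:
  U → 5
  S → 6
  T → 3
  (S ⋈[d=a] T) → 3
  (U ⋈[h=a] (S ⋈[d=a] T)) → 2
  π[c,d,x,y,u,a,f,g,h]((U ⋈[h=a] (S ⋈[d=a] T))) → 2

E1 and E2 produce the same multiset:
c | d | x | y | u | a | f | g | h
1 | 3 | r | r | r | 3 | 3 | 5 | 3
1 | 3 | r | s | t | 3 | 3 | 5 | 3

yes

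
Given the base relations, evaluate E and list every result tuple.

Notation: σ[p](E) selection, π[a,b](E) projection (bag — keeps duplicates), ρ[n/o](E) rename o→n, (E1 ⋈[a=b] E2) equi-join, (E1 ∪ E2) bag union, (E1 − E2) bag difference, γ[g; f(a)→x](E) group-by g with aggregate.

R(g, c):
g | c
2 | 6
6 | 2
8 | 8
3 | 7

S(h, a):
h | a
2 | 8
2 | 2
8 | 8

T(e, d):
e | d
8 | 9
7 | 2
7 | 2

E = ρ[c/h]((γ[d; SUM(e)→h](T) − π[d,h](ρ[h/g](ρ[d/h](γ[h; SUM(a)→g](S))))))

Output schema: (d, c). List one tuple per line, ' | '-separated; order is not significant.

Stepwise |·|:
  T → 3
  γ[d; SUM(e)→h](T) → 2
  S → 3
  γ[h; SUM(a)→g](S) → 2
  ρ[d/h](γ[h; SUM(a)→g](S)) → 2
  ρ[h/g](ρ[d/h](γ[h; SUM(a)→g](S))) → 2
  π[d,h](ρ[h/g](ρ[d/h](γ[h; SUM(a)→g](S)))) → 2
  (γ[d; SUM(e)→h](T) − π[d,h](ρ[h/g](ρ[d/h](γ[h; SUM(a)→g](S))))) → 2
  ρ[c/h]((γ[d; SUM(e)→h](T) − π[d,h](ρ[h/g](ρ[d/h](γ[h; SUM(a)→g](S)))))) → 2

== RESULT ==
d | c
2 | 14
9 | 8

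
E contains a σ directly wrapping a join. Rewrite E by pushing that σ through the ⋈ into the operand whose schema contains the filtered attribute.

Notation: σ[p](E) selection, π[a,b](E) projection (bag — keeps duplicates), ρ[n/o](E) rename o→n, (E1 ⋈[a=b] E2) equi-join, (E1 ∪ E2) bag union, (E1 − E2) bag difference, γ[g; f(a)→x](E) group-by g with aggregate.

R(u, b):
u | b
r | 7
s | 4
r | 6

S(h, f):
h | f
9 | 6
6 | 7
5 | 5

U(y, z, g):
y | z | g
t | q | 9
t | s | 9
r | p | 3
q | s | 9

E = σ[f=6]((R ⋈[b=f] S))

σ filters on f, owned by the right side.
E' = (R ⋈[b=f] σ[f=6](S))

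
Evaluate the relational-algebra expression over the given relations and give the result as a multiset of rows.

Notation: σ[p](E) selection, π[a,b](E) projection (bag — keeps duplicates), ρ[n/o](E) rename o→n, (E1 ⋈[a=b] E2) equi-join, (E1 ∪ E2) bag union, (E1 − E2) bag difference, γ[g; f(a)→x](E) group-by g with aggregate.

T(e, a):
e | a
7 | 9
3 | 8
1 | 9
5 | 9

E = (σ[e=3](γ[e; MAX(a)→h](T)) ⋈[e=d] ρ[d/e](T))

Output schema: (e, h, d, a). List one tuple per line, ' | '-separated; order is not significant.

Stepwise |·|:
  T → 4
  γ[e; MAX(a)→h](T) → 4
  σ[e=3](γ[e; MAX(a)→h](T)) → 1
  T → 4
  ρ[d/e](T) → 4
  (σ[e=3](γ[e; MAX(a)→h](T)) ⋈[e=d] ρ[d/e](T)) → 1

== RESULT ==
e | h | d | a
3 | 8 | 3 | 8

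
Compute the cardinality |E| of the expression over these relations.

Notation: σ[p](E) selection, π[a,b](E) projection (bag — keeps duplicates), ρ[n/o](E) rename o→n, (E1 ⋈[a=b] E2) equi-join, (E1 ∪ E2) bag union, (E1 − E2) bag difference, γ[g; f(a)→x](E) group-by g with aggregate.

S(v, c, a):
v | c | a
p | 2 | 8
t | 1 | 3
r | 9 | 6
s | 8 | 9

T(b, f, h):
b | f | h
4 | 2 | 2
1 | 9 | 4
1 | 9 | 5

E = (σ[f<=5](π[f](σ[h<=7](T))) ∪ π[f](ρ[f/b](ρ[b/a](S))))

Subexpression sizes:
  T → 3
  σ[h<=7](T) → 3
  π[f](σ[h<=7](T)) → 3
  σ[f<=5](π[f](σ[h<=7](T))) → 1
  S → 4
  ρ[b/a](S) → 4
  ρ[f/b](ρ[b/a](S)) → 4
  π[f](ρ[f/b](ρ[b/a](S))) → 4
  (σ[f<=5](π[f](σ[h<=7](T))) ∪ π[f](ρ[f/b](ρ[b/a](S)))) → 5

|E| = 5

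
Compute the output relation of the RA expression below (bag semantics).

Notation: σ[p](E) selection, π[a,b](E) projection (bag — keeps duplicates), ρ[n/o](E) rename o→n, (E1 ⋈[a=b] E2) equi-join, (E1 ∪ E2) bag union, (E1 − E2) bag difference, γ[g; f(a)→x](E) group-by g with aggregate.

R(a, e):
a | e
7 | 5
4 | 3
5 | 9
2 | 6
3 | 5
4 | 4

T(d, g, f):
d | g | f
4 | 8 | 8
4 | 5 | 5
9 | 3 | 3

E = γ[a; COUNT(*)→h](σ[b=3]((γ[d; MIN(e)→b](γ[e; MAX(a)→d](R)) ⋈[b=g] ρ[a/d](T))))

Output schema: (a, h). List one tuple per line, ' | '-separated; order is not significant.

Subexpression sizes:
  R → 6
  γ[e; MAX(a)→d](R) → 5
  γ[d; MIN(e)→b](γ[e; MAX(a)→d](R)) → 4
  T → 3
  ρ[a/d](T) → 3
  (γ[d; MIN(e)→b](γ[e; MAX(a)→d](R)) ⋈[b=g] ρ[a/d](T)) → 2
  σ[b=3]((γ[d; MIN(e)→b](γ[e; MAX(a)→d](R)) ⋈[b=g] ρ[a/d](T))) → 1
  γ[a; COUNT(*)→h](σ[b=3]((γ[d; MIN(e)→b](γ[e; MAX(a)→d](R)) ⋈[b=g] ρ[a/d](T)))) → 1

== RESULT ==
a | h
9 | 1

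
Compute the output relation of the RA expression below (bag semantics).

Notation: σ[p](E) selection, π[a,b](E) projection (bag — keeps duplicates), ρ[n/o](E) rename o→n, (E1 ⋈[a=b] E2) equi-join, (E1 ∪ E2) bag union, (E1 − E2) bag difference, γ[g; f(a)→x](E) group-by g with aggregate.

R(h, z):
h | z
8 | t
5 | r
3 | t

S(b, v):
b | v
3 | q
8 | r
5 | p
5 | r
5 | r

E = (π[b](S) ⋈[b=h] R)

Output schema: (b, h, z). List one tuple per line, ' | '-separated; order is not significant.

Stepwise |·|:
  S → 5
  π[b](S) → 5
  R → 3
  (π[b](S) ⋈[b=h] R) → 5

== RESULT ==
b | h | z
3 | 3 | t
5 | 5 | r
5 | 5 | r
5 | 5 | r
8 | 8 | t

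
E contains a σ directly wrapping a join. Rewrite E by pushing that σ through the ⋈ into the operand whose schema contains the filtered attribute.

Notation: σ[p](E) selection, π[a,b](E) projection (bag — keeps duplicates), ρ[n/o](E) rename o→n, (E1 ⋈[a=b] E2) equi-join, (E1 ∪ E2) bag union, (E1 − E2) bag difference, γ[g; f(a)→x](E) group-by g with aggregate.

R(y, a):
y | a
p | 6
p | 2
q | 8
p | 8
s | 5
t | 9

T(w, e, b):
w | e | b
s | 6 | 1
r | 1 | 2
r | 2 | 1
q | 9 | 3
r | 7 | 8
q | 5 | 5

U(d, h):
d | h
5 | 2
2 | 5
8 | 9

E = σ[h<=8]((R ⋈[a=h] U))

σ filters on h, owned by the right side.
E' = (R ⋈[a=h] σ[h<=8](U))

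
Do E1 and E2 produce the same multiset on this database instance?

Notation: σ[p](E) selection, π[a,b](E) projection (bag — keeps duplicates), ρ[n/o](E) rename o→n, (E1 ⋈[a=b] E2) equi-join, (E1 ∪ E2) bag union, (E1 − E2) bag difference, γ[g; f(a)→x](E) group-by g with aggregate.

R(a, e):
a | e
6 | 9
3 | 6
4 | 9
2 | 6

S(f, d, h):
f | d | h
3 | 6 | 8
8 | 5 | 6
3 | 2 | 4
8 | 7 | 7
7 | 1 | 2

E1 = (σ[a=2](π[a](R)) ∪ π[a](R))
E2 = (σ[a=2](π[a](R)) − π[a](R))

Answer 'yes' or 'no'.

E1 subexpression sizes:
  R → 4
  π[a](R) → 4
  σ[a=2](π[a](R)) → 1
  R → 4
  π[a](R) → 4
  (σ[a=2](π[a](R)) ∪ π[a](R)) → 5
E2 subexpression sizes:
  R → 4
  π[a](R) → 4
  σ[a=2](π[a](R)) → 1
  R → 4
  π[a](R) → 4
  (σ[a=2](π[a](R)) − π[a](R)) → 0

E1 result:
a
2
2
3
4
6
E2 result:
a
(0 rows)
Witness: (6,) appears 1× in E1 but 0× in E2.

no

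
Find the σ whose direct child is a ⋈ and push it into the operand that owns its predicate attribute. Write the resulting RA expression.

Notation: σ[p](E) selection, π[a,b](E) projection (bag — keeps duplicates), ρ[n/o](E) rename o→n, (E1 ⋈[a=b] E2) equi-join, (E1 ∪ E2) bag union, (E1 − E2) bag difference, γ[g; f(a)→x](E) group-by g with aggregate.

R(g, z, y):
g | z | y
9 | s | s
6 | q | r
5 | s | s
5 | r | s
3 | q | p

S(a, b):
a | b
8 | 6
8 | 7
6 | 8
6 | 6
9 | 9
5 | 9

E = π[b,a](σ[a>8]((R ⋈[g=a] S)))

σ filters on a, owned by the right side.
E' = π[b,a]((R ⋈[g=a] σ[a>8](S)))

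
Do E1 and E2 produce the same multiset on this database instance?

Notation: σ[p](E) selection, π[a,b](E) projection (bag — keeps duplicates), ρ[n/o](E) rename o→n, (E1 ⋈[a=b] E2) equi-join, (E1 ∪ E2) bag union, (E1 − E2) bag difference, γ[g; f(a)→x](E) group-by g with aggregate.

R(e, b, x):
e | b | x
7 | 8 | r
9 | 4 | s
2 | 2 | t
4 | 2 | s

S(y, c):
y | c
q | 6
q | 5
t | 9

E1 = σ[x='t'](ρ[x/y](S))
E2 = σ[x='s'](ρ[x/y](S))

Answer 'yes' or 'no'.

E1 stepwise |·|:
  S → 3
  ρ[x/y](S) → 3
  σ[x='t'](ρ[x/y](S)) → 1
E2 stepwise |·|:
  S → 3
  ρ[x/y](S) → 3
  σ[x='s'](ρ[x/y](S)) → 0

E1 result:
x | c
t | 9
E2 result:
x | c
(0 rows)
Witness: ('t', 9) appears 1× in E1 but 0× in E2.

no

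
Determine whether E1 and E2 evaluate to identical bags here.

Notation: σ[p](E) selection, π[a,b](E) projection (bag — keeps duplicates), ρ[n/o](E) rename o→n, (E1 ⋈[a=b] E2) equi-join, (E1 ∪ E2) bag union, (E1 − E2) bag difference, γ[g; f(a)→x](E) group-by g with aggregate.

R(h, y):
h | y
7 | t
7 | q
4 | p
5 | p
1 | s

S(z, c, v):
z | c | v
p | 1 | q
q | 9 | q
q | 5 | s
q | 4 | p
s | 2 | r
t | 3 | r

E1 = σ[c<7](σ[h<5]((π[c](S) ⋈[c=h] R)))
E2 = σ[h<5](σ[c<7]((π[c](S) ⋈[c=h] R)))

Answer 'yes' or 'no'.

E1 row counts bottom-up:
  S → 6
  π[c](S) → 6
  R → 5
  (π[c](S) ⋈[c=h] R) → 3
  σ[h<5]((π[c](S) ⋈[c=h] R)) → 2
  σ[c<7](σ[h<5]((π[c](S) ⋈[c=h] R))) → 2
E2 row counts bottom-up:
  S → 6
  π[c](S) → 6
  R → 5
  (π[c](S) ⋈[c=h] R) → 3
  σ[c<7]((π[c](S) ⋈[c=h] R)) → 3
  σ[h<5](σ[c<7]((π[c](S) ⋈[c=h] R))) → 2

E1 and E2 produce the same multiset:
c | h | y
1 | 1 | s
4 | 4 | p

yes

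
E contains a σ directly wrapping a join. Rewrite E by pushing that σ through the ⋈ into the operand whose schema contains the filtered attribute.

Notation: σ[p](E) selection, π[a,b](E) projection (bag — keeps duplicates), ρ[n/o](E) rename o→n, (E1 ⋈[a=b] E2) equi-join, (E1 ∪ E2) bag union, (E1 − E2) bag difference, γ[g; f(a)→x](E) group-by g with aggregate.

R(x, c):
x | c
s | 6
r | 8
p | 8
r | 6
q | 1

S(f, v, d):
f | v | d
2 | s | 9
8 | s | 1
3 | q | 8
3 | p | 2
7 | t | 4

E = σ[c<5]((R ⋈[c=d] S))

σ filters on c, owned by the left side.
E' = (σ[c<5](R) ⋈[c=d] S)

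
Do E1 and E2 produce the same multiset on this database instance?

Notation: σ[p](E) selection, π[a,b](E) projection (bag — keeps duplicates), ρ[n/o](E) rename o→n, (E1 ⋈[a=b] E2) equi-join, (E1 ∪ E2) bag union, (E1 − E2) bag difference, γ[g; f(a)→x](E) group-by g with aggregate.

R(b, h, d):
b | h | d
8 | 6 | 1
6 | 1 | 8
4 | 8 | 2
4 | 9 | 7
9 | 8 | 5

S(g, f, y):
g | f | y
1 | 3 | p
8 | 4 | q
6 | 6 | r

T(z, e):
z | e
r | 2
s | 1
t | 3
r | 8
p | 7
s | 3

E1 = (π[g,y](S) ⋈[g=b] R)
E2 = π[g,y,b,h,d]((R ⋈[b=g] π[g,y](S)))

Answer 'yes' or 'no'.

E1 per-node cardinality:
  S → 3
  π[g,y](S) → 3
  R → 5
  (π[g,y](S) ⋈[g=b] R) → 2
E2 per-node cardinality:
  R → 5
  S → 3
  π[g,y](S) → 3
  (R ⋈[b=g] π[g,y](S)) → 2
  π[g,y,b,h,d]((R ⋈[b=g] π[g,y](S))) → 2

E1 and E2 produce the same multiset:
g | y | b | h | d
6 | r | 6 | 1 | 8
8 | q | 8 | 6 | 1

yes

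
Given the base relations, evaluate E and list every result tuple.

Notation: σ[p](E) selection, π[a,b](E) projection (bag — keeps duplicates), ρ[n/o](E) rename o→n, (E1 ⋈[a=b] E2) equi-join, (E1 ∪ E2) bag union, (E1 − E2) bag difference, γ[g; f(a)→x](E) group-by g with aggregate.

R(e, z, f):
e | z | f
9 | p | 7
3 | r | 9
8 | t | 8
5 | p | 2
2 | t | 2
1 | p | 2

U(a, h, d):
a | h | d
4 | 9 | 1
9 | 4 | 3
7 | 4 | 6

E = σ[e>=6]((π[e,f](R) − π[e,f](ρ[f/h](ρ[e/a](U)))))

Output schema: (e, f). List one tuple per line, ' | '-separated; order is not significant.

Subexpression sizes:
  R → 6
  π[e,f](R) → 6
  U → 3
  ρ[e/a](U) → 3
  ρ[f/h](ρ[e/a](U)) → 3
  π[e,f](ρ[f/h](ρ[e/a](U))) → 3
  (π[e,f](R) − π[e,f](ρ[f/h](ρ[e/a](U)))) → 6
  σ[e>=6]((π[e,f](R) − π[e,f](ρ[f/h](ρ[e/a](U))))) → 2

== RESULT ==
e | f
8 | 8
9 | 7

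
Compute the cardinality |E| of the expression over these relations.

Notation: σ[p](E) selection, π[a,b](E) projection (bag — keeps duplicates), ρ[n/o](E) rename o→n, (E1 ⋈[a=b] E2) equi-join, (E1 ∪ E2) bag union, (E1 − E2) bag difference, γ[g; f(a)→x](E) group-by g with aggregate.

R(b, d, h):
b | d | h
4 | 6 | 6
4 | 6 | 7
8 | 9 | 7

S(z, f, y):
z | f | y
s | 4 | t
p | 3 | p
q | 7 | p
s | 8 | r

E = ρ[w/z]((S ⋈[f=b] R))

Subexpression sizes:
  S → 4
  R → 3
  (S ⋈[f=b] R) → 3
  ρ[w/z]((S ⋈[f=b] R)) → 3

|E| = 3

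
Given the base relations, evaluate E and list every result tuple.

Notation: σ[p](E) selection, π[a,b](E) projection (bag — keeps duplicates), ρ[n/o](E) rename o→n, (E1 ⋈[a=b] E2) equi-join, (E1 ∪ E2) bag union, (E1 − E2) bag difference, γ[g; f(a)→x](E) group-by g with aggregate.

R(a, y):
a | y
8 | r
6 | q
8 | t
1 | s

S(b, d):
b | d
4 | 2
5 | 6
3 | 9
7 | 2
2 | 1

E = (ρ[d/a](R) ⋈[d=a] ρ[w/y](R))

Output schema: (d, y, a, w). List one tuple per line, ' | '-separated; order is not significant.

Row counts bottom-up:
  R → 4
  ρ[d/a](R) → 4
  R → 4
  ρ[w/y](R) → 4
  (ρ[d/a](R) ⋈[d=a] ρ[w/y](R)) → 6

== RESULT ==
d | y | a | w
1 | s | 1 | s
6 | q | 6 | q
8 | r | 8 | r
8 | r | 8 | t
8 | t | 8 | r
8 | t | 8 | t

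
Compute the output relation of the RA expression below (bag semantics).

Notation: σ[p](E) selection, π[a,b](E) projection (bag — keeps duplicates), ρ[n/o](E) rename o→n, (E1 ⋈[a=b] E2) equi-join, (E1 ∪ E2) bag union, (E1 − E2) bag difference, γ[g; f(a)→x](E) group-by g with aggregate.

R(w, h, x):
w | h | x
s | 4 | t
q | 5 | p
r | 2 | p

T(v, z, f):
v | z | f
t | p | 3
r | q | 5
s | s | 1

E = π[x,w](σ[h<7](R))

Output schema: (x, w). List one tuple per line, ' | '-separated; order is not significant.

Row counts bottom-up:
  R → 3
  σ[h<7](R) → 3
  π[x,w](σ[h<7](R)) → 3

== RESULT ==
x | w
p | q
p | r
t | s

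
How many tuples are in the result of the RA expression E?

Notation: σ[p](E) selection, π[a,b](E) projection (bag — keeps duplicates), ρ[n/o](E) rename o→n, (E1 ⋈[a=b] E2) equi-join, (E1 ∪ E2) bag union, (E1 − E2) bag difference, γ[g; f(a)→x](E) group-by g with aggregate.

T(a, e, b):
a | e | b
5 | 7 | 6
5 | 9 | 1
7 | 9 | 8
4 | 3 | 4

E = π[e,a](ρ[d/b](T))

Per-node cardinality:
  T → 4
  ρ[d/b](T) → 4
  π[e,a](ρ[d/b](T)) → 4

|E| = 4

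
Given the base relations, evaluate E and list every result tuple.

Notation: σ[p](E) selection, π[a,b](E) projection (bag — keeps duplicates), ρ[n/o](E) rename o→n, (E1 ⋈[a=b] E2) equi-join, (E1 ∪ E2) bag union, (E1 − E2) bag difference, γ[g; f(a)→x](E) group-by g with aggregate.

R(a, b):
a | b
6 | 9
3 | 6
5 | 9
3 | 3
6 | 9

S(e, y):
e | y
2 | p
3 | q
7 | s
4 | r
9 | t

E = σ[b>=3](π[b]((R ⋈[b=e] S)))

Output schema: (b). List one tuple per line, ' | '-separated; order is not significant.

Stepwise |·|:
  R → 5
  S → 5
  (R ⋈[b=e] S) → 4
  π[b]((R ⋈[b=e] S)) → 4
  σ[b>=3](π[b]((R ⋈[b=e] S))) → 4

== RESULT ==
b
3
9
9
9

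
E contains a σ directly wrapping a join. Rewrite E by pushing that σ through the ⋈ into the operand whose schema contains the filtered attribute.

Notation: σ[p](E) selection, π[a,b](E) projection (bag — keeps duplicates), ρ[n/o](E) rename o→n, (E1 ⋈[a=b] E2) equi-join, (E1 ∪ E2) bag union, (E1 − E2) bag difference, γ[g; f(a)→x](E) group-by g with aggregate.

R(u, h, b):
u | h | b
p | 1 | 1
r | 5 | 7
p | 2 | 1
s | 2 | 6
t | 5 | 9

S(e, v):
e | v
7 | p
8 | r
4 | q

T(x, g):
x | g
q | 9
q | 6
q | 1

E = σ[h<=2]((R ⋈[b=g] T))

σ filters on h, owned by the left side.
E' = (σ[h<=2](R) ⋈[b=g] T)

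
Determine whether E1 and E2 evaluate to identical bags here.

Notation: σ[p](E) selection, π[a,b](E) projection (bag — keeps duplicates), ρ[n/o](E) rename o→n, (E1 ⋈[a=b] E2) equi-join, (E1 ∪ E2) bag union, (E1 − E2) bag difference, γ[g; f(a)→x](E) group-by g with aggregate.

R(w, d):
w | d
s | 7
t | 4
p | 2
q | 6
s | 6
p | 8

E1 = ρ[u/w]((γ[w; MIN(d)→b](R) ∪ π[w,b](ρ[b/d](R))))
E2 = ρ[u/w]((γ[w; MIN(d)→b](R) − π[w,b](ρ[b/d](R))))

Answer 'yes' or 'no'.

E1 subexpression sizes:
  R → 6
  γ[w; MIN(d)→b](R) → 4
  R → 6
  ρ[b/d](R) → 6
  π[w,b](ρ[b/d](R)) → 6
  (γ[w; MIN(d)→b](R) ∪ π[w,b](ρ[b/d](R))) → 10
  ρ[u/w]((γ[w; MIN(d)→b](R) ∪ π[w,b](ρ[b/d](R)))) → 10
E2 subexpression sizes:
  R → 6
  γ[w; MIN(d)→b](R) → 4
  R → 6
  ρ[b/d](R) → 6
  π[w,b](ρ[b/d](R)) → 6
  (γ[w; MIN(d)→b](R) − π[w,b](ρ[b/d](R))) → 0
  ρ[u/w]((γ[w; MIN(d)→b](R) − π[w,b](ρ[b/d](R)))) → 0

E1 result:
u | b
p | 2
p | 2
p | 8
q | 6
q | 6
s | 6
s | 6
s | 7
t | 4
t | 4
E2 result:
u | b
(0 rows)
Witness: ('s', 6) appears 2× in E1 but 0× in E2.

no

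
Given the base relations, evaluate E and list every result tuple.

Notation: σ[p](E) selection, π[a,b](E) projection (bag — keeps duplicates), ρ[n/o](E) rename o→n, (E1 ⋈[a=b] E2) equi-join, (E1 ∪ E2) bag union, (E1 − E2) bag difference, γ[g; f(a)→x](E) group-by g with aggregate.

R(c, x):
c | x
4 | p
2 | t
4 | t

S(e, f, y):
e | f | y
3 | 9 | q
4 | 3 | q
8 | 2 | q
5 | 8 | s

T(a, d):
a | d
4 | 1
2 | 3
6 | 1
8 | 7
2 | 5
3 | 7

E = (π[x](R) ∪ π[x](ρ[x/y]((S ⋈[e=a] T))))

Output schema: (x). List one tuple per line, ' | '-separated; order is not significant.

Per-node cardinality:
  R → 3
  π[x](R) → 3
  S → 4
  T → 6
  (S ⋈[e=a] T) → 3
  ρ[x/y]((S ⋈[e=a] T)) → 3
  π[x](ρ[x/y]((S ⋈[e=a] T))) → 3
  (π[x](R) ∪ π[x](ρ[x/y]((S ⋈[e=a] T)))) → 6

== RESULT ==
x
p
q
q
q
t
t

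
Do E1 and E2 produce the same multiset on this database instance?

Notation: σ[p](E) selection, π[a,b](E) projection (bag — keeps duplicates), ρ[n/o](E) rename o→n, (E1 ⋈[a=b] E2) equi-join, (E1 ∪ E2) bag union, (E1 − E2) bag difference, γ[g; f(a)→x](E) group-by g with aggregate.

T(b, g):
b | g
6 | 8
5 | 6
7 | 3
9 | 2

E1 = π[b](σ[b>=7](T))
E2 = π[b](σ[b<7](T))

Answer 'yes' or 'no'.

E1 per-node cardinality:
  T → 4
  σ[b>=7](T) → 2
  π[b](σ[b>=7](T)) → 2
E2 per-node cardinality:
  T → 4
  σ[b<7](T) → 2
  π[b](σ[b<7](T)) → 2

E1 result:
b
7
9
E2 result:
b
5
6
Witness: (6,) appears 0× in E1 but 1× in E2.

no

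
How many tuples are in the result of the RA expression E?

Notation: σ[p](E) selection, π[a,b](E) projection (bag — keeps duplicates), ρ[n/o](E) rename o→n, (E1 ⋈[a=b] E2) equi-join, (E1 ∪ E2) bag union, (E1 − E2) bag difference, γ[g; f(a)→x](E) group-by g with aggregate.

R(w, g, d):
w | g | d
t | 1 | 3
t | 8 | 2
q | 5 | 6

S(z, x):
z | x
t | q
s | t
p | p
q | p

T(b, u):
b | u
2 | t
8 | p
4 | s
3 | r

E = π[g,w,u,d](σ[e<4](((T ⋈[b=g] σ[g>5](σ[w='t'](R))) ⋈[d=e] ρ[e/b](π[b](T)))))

Per-node cardinality:
  T → 4
  R → 3
  σ[w='t'](R) → 2
  σ[g>5](σ[w='t'](R)) → 1
  (T ⋈[b=g] σ[g>5](σ[w='t'](R))) → 1
  T → 4
  π[b](T) → 4
  ρ[e/b](π[b](T)) → 4
  ((T ⋈[b=g] σ[g>5](σ[w='t'](R))) ⋈[d=e] ρ[e/b](π[b](T))) → 1
  σ[e<4](((T ⋈[b=g] σ[g>5](σ[w='t'](R))) ⋈[d=e] ρ[e/b](π[b](T)))) → 1
  π[g,w,u,d](σ[e<4](((T ⋈[b=g] σ[g>5](σ[w='t'](R))) ⋈[d=e] ρ[e/b](π[b](T))))) → 1

|E| = 1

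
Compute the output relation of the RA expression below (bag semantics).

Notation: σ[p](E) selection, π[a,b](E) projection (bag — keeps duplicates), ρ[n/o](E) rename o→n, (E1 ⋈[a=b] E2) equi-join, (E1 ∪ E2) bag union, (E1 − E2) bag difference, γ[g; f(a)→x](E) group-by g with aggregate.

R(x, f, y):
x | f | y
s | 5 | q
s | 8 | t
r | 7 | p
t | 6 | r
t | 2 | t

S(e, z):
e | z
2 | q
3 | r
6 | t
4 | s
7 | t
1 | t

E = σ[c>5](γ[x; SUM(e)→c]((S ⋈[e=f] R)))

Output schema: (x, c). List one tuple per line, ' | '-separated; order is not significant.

Per-node cardinality:
  S → 6
  R → 5
  (S ⋈[e=f] R) → 3
  γ[x; SUM(e)→c]((S ⋈[e=f] R)) → 2
  σ[c>5](γ[x; SUM(e)→c]((S ⋈[e=f] R))) → 2

== RESULT ==
x | c
r | 7
t | 8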